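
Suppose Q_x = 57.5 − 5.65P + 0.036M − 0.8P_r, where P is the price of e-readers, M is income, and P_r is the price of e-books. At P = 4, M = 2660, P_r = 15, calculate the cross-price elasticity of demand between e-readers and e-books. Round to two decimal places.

Substituting, Q_x = 57.5 − 5.65(4) + 0.036(2660) − 0.8(15) = 57.5 − 22.6 + 95.76 − 12 = 118.66.
∂Q_x/∂P_r = −0.8, so E_xy = -0.8·(15/118.66) ≈ -0.10.
E_xy < 0: the goods are complements.

-0.10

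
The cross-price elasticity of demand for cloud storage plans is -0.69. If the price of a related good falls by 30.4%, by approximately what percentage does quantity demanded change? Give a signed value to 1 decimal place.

%ΔQ ≈ E × %ΔP_y = (-0.69) × (-30.4%) ≈ 21.0%.

21.0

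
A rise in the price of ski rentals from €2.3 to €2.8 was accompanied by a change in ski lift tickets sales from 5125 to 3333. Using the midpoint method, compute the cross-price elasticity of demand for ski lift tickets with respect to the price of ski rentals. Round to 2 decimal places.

%ΔQ_x = (3333 − 5125)/[(5125+3333)/2] = -1792/4229 ≈ -0.4237.
%ΔP_y = (2.8 − 2.3)/[(2.3+2.8)/2] ≈ 0.1961.
E_xy = -0.4237/0.1961 ≈ -2.16.
E_xy < 0, so ski lift tickets and ski rentals are complements.

-2.16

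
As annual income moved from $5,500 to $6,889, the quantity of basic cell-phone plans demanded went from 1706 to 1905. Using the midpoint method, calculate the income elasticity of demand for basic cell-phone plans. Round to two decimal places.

%ΔQ = (1905 − 1706)/[(1706+1905)/2] = 199/1805.5 ≈ 0.1102.
%ΔI = (6,889 − 5,500)/[(5,500+6,889)/2] = 1389/6194.5 ≈ 0.2242.
E_I = %ΔQ/%ΔI ≈ 0.49.
E_I ∈ (0,1): normal good (necessity).

0.49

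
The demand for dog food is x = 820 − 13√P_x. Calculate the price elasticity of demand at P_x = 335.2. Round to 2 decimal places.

-0.20

At P_x = 335.2, x = 581.9899.
dx/dP_x = −13/(2√P_x) = −13/(2·18.3085).
Point elasticity E = (dx/dP_x)·(P_x/x) = -0.355 × 335.2/581.9899 ≈ -0.20.
|E| < 1, so demand is inelastic at this price.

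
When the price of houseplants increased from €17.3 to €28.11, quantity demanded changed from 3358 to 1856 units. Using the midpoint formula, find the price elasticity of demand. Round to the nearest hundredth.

%Δq = (1856 − 3358)/[(3358 + 1856)/2] = -1502/2607 ≈ -0.5761.
%Δp = (28.11 − 17.3)/[(17.3 + 28.11)/2] = 10.81/22.705 ≈ 0.4761.
Arc elasticity E = %Δq/%Δp ≈ -0.5761/0.4761 ≈ -1.21.
|E| > 1: demand is elastic over this range.

-1.21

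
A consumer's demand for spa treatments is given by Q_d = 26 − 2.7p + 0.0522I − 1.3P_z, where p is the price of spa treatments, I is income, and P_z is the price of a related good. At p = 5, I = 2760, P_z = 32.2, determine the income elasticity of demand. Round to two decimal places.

1.26

First evaluate Q_d: 26 − 2.7(5) + 0.0522(2760) − 1.3(32.2) = 26 − 13.5 + 144.072 − 41.86 = 114.712.
∂Q_d/∂I = +0.0522, so E_I = 0.0522·(2760/114.712) ≈ 1.26.
E_I > 1: normal good (luxury).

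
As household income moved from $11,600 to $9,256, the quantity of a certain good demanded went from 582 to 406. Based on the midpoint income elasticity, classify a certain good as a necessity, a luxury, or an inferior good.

%ΔQ = (406 − 582)/[(582+406)/2] = -176/494 ≈ -0.3563.
%ΔM = (9,256 − 11,600)/[(11,600+9,256)/2] = -2344/10428 ≈ -0.2248.
E_I = %ΔQ/%ΔM ≈ 1.585.
E_I > 1: normal good (luxury).

luxury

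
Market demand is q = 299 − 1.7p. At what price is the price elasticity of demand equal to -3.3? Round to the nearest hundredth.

134.98

Set −bp/(a − bp) = −3.3 ⇒ bp = 3.3(a − bp) ⇒ bp(1+3.3) = 3.3·a.
p = 3.3·299/(1.7·4.3) ≈ 134.98.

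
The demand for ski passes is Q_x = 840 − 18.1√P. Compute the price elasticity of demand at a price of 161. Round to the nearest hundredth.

-0.19

At P = 161, Q_x = 610.3367.
dQ_x/dP = −18.1/(2√P) = −18.1/(2·12.6886).
Point elasticity E = (dQ_x/dP)·(P/Q_x) = -0.7132 × 161/610.3367 ≈ -0.19.
|E| < 1, so demand is inelastic at this price.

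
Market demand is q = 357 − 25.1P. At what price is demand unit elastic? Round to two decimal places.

For linear demand q = a − bP, E = −bP/(a − bP). |E| = 1 ⇒ bP = a − bP ⇒ P = a/(2b).
P = 357/(2·25.1) ≈ 7.11.

7.11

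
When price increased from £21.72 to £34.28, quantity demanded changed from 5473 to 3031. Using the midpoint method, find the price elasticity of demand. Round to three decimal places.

-1.280

%ΔQ = (3031 − 5473)/[(5473 + 3031)/2] = -2442/4252 ≈ -0.5743.
%Δp = (34.28 − 21.72)/[(21.72 + 34.28)/2] = 12.56/28 ≈ 0.4486.
Arc elasticity E = %ΔQ/%Δp ≈ -0.5743/0.4486 ≈ -1.280.
|E| > 1: demand is elastic over this range.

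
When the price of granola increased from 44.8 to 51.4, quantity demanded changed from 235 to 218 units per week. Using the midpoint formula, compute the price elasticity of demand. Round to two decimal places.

%Δq = (218 − 235)/[(235 + 218)/2] = -17/226.5 ≈ -0.0751.
%Δp = (51.4 − 44.8)/[(44.8 + 51.4)/2] = 6.6/48.1 ≈ 0.1372.
Arc elasticity E = %Δq/%Δp ≈ -0.0751/0.1372 ≈ -0.55.
|E| < 1: demand is inelastic over this range.

-0.55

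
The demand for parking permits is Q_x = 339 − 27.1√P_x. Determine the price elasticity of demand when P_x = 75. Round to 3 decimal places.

At P_x = 75, Q_x = 104.3071.
dQ_x/dP_x = −27.1/(2√P_x) = −27.1/(2·8.6603).
Point elasticity E = (dQ_x/dP_x)·(P_x/Q_x) = -1.5646 × 75/104.3071 ≈ -1.125.
|E| > 1, so demand is elastic at this price.

-1.125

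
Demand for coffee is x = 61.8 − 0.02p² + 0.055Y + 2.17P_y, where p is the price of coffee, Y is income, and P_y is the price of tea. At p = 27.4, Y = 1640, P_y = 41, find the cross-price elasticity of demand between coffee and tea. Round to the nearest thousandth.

0.394

x = 61.8 − 0.02(27.4)² + 0.055(1640) + 2.17(41) = 61.8 − 15.0152 + 90.2 + 88.97 = 225.9548.
∂x/∂P_y = +2.17, so E_xy = 2.17·(41/225.9548) ≈ 0.394.
E_xy > 0: the goods are substitutes.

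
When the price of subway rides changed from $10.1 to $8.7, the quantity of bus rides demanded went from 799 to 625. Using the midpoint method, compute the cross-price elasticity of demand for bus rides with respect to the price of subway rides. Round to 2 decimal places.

%ΔQ_x = (625 − 799)/[(799+625)/2] = -174/712 ≈ -0.2444.
%ΔP_y = (8.7 − 10.1)/[(10.1+8.7)/2] ≈ -0.1489.
E_xy = -0.2444/-0.1489 ≈ 1.64.
E_xy > 0, so bus rides and subway rides are substitutes.

1.64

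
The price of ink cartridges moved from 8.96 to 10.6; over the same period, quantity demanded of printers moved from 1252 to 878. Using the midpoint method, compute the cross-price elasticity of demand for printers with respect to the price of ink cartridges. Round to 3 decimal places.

-2.094

%ΔQ_x = (878 − 1252)/[(1252+878)/2] = -374/1065 ≈ -0.3512.
%ΔP_y = (10.6 − 8.96)/[(8.96+10.6)/2] ≈ 0.1677.
E_xy = -0.3512/0.1677 ≈ -2.094.
E_xy < 0, so printers and ink cartridges are complements.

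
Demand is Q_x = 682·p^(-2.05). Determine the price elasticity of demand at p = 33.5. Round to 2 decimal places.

-2.05

For a Cobb–Douglas (constant-elasticity) form Q_x = A·p^α·…, the elasticity with respect to p equals the exponent α at every point.
Here the exponent on p is -2.05, so the price elasticity of demand is -2.05.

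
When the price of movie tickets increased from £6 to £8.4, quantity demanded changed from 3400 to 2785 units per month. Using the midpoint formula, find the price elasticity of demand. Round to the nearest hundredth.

-0.60

%Δq = (2785 − 3400)/[(3400 + 2785)/2] = -615/3092.5 ≈ -0.1989.
%ΔP = (8.4 − 6)/[(6 + 8.4)/2] = 2.4/7.2 ≈ 0.3333.
Arc elasticity E = %Δq/%ΔP ≈ -0.1989/0.3333 ≈ -0.60.
|E| < 1: demand is inelastic over this range.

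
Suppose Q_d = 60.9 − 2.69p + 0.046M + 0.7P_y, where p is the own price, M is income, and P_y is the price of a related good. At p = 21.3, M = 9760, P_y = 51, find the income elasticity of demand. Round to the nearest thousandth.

0.920

Evaluating quantity at (p, M, P_y) gives Q_d = 60.9 − 2.69(21.3) + 0.046(9760) + 0.7(51) = 60.9 − 57.297 + 448.96 + 35.7 = 488.263.
∂Q_d/∂M = +0.046, so E_I = 0.046·(9760/488.263) ≈ 0.920.
E_I ∈ (0,1): normal good (necessity).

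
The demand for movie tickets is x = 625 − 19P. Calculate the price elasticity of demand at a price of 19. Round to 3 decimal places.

At P = 19, x = 264.
dx/dP = −19.
Point elasticity E = (dx/dP)·(P/x) = -19 × 19/264 ≈ -1.367.
|E| > 1, so demand is elastic at this price.

-1.367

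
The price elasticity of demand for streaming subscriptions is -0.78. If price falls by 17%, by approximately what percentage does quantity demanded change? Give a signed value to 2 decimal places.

%ΔQ ≈ E × %ΔP = (-0.78) × (-17%) = 13.26%.

13.26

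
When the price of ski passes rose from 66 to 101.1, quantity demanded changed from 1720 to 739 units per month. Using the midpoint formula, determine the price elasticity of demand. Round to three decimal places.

%ΔQ = (739 − 1720)/[(1720 + 739)/2] = -981/1229.5 ≈ -0.7979.
%ΔP = (101.1 − 66)/[(66 + 101.1)/2] = 35.1/83.55 ≈ 0.4201.
Arc elasticity E = %ΔQ/%ΔP ≈ -0.7979/0.4201 ≈ -1.899.
|E| > 1: demand is elastic over this range.

-1.899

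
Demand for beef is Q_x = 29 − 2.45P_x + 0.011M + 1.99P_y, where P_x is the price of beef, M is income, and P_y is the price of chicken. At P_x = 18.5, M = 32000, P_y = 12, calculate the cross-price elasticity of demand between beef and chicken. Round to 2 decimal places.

0.07

At the given point, Q_x = 29 − 2.45(18.5) + 0.011(32000) + 1.99(12) = 29 − 45.325 + 352 + 23.88 = 359.555.
∂Q_x/∂P_y = +1.99, so E_xy = 1.99·(12/359.555) ≈ 0.07.
E_xy > 0: the goods are substitutes.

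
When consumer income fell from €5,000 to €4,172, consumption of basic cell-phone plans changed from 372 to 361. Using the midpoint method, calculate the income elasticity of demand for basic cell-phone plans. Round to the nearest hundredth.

%ΔQ = (361 − 372)/[(372+361)/2] = -11/366.5 ≈ -0.0300.
%ΔY = (4,172 − 5,000)/[(5,000+4,172)/2] = -828/4586 ≈ -0.1805.
E_I = %ΔQ/%ΔY ≈ 0.17.
E_I ∈ (0,1): normal good (necessity).

0.17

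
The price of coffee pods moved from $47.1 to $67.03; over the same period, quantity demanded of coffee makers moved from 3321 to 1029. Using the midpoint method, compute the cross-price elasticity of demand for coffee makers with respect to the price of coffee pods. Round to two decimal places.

%ΔQ_x = (1029 − 3321)/[(3321+1029)/2] = -2292/2175 ≈ -1.0538.
%ΔP_y = (67.03 − 47.1)/[(47.1+67.03)/2] ≈ 0.3493.
E_xy = -1.0538/0.3493 ≈ -3.02.
E_xy < 0, so coffee makers and coffee pods are complements.

-3.02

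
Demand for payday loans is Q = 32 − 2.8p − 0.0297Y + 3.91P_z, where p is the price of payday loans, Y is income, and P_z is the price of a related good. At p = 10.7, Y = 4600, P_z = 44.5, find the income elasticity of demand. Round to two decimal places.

-3.47

At the given point, Q = 32 − 2.8(10.7) − 0.0297(4600) + 3.91(44.5) = 32 − 29.96 − 136.62 + 173.995 = 39.415.
∂Q/∂Y = −0.0297, so E_I = -0.0297·(4600/39.415) ≈ -3.47.
E_I < 0: inferior good.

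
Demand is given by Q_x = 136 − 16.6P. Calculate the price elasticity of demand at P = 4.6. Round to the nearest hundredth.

At P = 4.6, Q_x = 59.64.
dQ_x/dP = −16.6.
Point elasticity E = (dQ_x/dP)·(P/Q_x) = -16.6 × 4.6/59.64 ≈ -1.28.
|E| > 1, so demand is elastic at this price.

-1.28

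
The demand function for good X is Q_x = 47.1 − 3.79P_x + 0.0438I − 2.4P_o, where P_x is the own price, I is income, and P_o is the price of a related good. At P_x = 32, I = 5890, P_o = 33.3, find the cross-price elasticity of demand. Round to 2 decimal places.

Evaluating quantity at (P_x, I, P_o) gives Q_x = 47.1 − 3.79(32) + 0.0438(5890) − 2.4(33.3) = 47.1 − 121.28 + 257.982 − 79.92 = 103.882.
∂Q_x/∂P_o = −2.4, so E_xy = -2.4·(33.3/103.882) ≈ -0.77.
E_xy < 0: the goods are complements.

-0.77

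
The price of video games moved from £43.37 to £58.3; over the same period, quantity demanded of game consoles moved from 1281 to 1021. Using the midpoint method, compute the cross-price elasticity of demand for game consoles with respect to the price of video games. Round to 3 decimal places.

-0.769

%ΔQ_x = (1021 − 1281)/[(1281+1021)/2] = -260/1151 ≈ -0.2259.
%ΔP_y = (58.3 − 43.37)/[(43.37+58.3)/2] ≈ 0.2937.
E_xy = -0.2259/0.2937 ≈ -0.769.
E_xy < 0, so game consoles and video games are complements.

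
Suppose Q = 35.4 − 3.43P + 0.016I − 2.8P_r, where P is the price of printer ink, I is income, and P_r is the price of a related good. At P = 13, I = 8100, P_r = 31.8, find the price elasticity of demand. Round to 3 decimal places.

First evaluate Q: 35.4 − 3.43(13) + 0.016(8100) − 2.8(31.8) = 35.4 − 44.59 + 129.6 − 89.04 = 31.37.
∂Q/∂P = −3.43, so E_p = (−3.43)·(13/31.37) ≈ -1.421.
|E_p| > 1: demand is elastic.

-1.421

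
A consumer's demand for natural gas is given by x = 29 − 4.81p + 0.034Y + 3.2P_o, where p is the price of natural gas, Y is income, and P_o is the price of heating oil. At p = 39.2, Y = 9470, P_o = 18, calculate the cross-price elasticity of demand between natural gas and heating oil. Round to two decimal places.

Substituting, x = 29 − 4.81(39.2) + 0.034(9470) + 3.2(18) = 29 − 188.552 + 321.98 + 57.6 = 220.028.
∂x/∂P_o = +3.2, so E_xy = 3.2·(18/220.028) ≈ 0.26.
E_xy > 0: the goods are substitutes.

0.26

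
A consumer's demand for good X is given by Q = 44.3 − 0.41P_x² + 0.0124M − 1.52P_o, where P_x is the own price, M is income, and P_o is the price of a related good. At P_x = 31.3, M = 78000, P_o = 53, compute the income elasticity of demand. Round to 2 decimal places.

First evaluate Q: 44.3 − 0.41(31.3)² + 0.0124(78000) − 1.52(53) = 44.3 − 401.6729 + 967.2 − 80.56 = 529.2671.
∂Q/∂M = +0.0124, so E_I = 0.0124·(78000/529.2671) ≈ 1.83.
E_I > 1: normal good (luxury).

1.83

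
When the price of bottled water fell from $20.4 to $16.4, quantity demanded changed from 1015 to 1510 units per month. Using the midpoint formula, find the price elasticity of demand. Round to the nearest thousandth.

%Δq = (1510 − 1015)/[(1015 + 1510)/2] = 495/1262.5 ≈ 0.3921.
%ΔP = (16.4 − 20.4)/[(20.4 + 16.4)/2] = -4/18.4 ≈ -0.2174.
Arc elasticity E = %Δq/%ΔP ≈ 0.3921/-0.2174 ≈ -1.804.
|E| > 1: demand is elastic over this range.

-1.804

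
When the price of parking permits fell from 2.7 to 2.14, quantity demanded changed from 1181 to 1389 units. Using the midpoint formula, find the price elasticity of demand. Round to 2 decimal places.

-0.70

%Δq = (1389 − 1181)/[(1181 + 1389)/2] = 208/1285 ≈ 0.1619.
%Δp = (2.14 − 2.7)/[(2.7 + 2.14)/2] = -0.56/2.42 ≈ -0.2314.
Arc elasticity E = %Δq/%Δp ≈ 0.1619/-0.2314 ≈ -0.70.
|E| < 1: demand is inelastic over this range.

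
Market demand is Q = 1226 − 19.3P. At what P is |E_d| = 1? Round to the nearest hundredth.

For linear demand Q = a − bP, E = −bP/(a − bP). |E| = 1 ⇒ bP = a − bP ⇒ P = a/(2b).
P = 1226/(2·19.3) ≈ 31.76.

31.76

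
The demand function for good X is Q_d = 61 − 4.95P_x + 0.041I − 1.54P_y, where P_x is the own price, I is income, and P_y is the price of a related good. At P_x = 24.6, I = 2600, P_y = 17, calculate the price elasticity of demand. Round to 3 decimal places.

-6.197

At the given point, Q_d = 61 − 4.95(24.6) + 0.041(2600) − 1.54(17) = 61 − 121.77 + 106.6 − 26.18 = 19.65.
∂Q_d/∂P_x = −4.95, so E_p = (−4.95)·(24.6/19.65) ≈ -6.197.
|E_p| > 1: demand is elastic.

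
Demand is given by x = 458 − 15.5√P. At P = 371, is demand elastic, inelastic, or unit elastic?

inelastic

At P = 371, x = 159.4489.
dx/dP = −15.5/(2√P) = −15.5/(2·19.2614).
Point elasticity E = (dx/dP)·(P/x) = -0.4024 × 371/159.4489 ≈ -0.936.
|E| ≈ 0.936 < 1, so demand is inelastic.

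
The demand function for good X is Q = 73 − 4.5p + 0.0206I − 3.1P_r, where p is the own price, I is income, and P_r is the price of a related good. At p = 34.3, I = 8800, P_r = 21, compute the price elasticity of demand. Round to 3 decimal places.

-4.432

Evaluating quantity at (p, I, P_r) gives Q = 73 − 4.5(34.3) + 0.0206(8800) − 3.1(21) = 73 − 154.35 + 181.28 − 65.1 = 34.83.
∂Q/∂p = −4.5, so E_p = (−4.5)·(34.3/34.83) ≈ -4.432.
|E_p| > 1: demand is elastic.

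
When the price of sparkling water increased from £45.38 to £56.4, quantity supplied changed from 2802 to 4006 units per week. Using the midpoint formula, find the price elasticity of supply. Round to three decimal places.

1.633

%Δq = (4006 − 2802)/[(2802 + 4006)/2] = 1204/3404 ≈ 0.3537.
%ΔP = (56.4 − 45.38)/[(45.38 + 56.4)/2] = 11.02/50.89 ≈ 0.2165.
Arc elasticity E = %Δq/%ΔP ≈ 0.3537/0.2165 ≈ 1.633.
|E| > 1: supply is elastic over this range.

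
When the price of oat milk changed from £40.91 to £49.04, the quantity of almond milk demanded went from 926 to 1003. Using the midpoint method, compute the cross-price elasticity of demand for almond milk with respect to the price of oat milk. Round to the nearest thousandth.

%ΔQ_x = (1003 − 926)/[(926+1003)/2] = 77/964.5 ≈ 0.0798.
%ΔP_y = (49.04 − 40.91)/[(40.91+49.04)/2] ≈ 0.1808.
E_xy = 0.0798/0.1808 ≈ 0.442.
E_xy > 0, so almond milk and oat milk are substitutes.

0.442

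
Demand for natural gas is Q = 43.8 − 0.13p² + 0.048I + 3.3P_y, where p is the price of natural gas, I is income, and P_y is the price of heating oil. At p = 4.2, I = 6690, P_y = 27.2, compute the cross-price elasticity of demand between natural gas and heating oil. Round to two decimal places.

0.20

First evaluate Q: 43.8 − 0.13(4.2)² + 0.048(6690) + 3.3(27.2) = 43.8 − 2.2932 + 321.12 + 89.76 = 452.3868.
∂Q/∂P_y = +3.3, so E_xy = 3.3·(27.2/452.3868) ≈ 0.20.
E_xy > 0: the goods are substitutes.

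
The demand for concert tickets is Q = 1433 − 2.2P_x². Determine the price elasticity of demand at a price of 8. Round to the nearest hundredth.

-0.22

At P_x = 8, Q = 1292.2.
dQ/dP_x = −2·2.2·P_x = −35.2.
Point elasticity E = (dQ/dP_x)·(P_x/Q) = -35.2 × 8/1292.2 ≈ -0.22.
|E| < 1, so demand is inelastic at this price.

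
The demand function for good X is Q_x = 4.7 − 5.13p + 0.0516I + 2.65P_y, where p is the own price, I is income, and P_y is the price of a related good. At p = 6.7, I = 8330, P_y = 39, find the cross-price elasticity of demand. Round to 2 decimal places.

0.21

Evaluating quantity at (p, I, P_y) gives Q_x = 4.7 − 5.13(6.7) + 0.0516(8330) + 2.65(39) = 4.7 − 34.371 + 429.828 + 103.35 = 503.507.
∂Q_x/∂P_y = +2.65, so E_xy = 2.65·(39/503.507) ≈ 0.21.
E_xy > 0: the goods are substitutes.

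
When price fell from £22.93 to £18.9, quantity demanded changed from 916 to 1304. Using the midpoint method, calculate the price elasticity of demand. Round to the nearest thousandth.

%Δq = (1304 − 916)/[(916 + 1304)/2] = 388/1110 ≈ 0.3495.
%Δp = (18.9 − 22.93)/[(22.93 + 18.9)/2] = -4.03/20.915 ≈ -0.1927.
Arc elasticity E = %Δq/%Δp ≈ 0.3495/-0.1927 ≈ -1.814.
|E| > 1: demand is elastic over this range.

-1.814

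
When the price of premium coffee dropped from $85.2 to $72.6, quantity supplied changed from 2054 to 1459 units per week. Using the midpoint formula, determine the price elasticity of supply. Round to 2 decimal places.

2.12

%Δq = (1459 − 2054)/[(2054 + 1459)/2] = -595/1756.5 ≈ -0.3387.
%Δp = (72.6 − 85.2)/[(85.2 + 72.6)/2] = -12.6/78.9 ≈ -0.1597.
Arc elasticity E = %Δq/%Δp ≈ -0.3387/-0.1597 ≈ 2.12.
|E| > 1: supply is elastic over this range.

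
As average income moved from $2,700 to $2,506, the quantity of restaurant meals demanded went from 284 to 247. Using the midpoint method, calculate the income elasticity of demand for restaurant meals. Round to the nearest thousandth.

%ΔQ = (247 − 284)/[(284+247)/2] = -37/265.5 ≈ -0.1394.
%ΔM = (2,506 − 2,700)/[(2,700+2,506)/2] = -194/2603 ≈ -0.0745.
E_I = %ΔQ/%ΔM ≈ 1.870.
E_I > 1: normal good (luxury).

1.870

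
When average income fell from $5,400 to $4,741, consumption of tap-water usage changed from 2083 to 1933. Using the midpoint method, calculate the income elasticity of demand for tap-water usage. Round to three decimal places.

0.575

%ΔQ = (1933 − 2083)/[(2083+1933)/2] = -150/2008 ≈ -0.0747.
%ΔM = (4,741 − 5,400)/[(5,400+4,741)/2] = -659/5070.5 ≈ -0.1300.
E_I = %ΔQ/%ΔM ≈ 0.575.
E_I ∈ (0,1): normal good (necessity).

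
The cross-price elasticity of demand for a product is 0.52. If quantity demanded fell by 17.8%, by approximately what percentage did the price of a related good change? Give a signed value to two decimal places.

%ΔQ ≈ E × %ΔP_y ⇒ %ΔP_y = %ΔQ / E = (-17.8%)/(0.52) ≈ -34.23%.

-34.23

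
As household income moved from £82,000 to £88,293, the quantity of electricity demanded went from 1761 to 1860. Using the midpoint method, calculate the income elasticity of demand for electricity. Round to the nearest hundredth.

%ΔQ = (1860 − 1761)/[(1761+1860)/2] = 99/1810.5 ≈ 0.0547.
%ΔI = (88,293 − 82,000)/[(82,000+88,293)/2] = 6293/85146.5 ≈ 0.0739.
E_I = %ΔQ/%ΔI ≈ 0.74.
E_I ∈ (0,1): normal good (necessity).

0.74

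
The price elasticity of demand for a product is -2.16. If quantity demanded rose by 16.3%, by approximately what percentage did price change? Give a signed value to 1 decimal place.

-7.5

%ΔQ ≈ E × %ΔP ⇒ %ΔP = %ΔQ / E = (16.3%)/(-2.16) ≈ -7.5%.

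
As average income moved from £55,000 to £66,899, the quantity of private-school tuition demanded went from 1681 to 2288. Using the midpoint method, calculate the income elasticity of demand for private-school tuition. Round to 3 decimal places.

%ΔQ = (2288 − 1681)/[(1681+2288)/2] = 607/1984.5 ≈ 0.3059.
%ΔI = (66,899 − 55,000)/[(55,000+66,899)/2] = 11899/60949.5 ≈ 0.1952.
E_I = %ΔQ/%ΔI ≈ 1.567.
E_I > 1: normal good (luxury).

1.567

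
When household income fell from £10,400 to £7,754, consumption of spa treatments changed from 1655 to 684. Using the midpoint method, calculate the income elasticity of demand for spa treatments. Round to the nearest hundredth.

%ΔQ = (684 − 1655)/[(1655+684)/2] = -971/1169.5 ≈ -0.8303.
%ΔM = (7,754 − 10,400)/[(10,400+7,754)/2] = -2646/9077 ≈ -0.2915.
E_I = %ΔQ/%ΔM ≈ 2.85.
E_I > 1: normal good (luxury).

2.85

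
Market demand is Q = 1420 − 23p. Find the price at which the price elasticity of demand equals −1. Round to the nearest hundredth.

For linear demand Q = a − bp, E = −bp/(a − bp). |E| = 1 ⇒ bp = a − bp ⇒ p = a/(2b).
p = 1420/(2·23) ≈ 30.87.

30.87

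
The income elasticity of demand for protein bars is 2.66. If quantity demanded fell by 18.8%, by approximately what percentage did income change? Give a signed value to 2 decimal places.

%ΔQ ≈ E × %ΔI ⇒ %ΔI = %ΔQ / E = (-18.8%)/(2.66) ≈ -7.07%.

-7.07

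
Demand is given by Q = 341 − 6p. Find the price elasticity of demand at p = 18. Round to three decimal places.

At p = 18, Q = 233.
dQ/dp = −6.
Point elasticity E = (dQ/dp)·(p/Q) = -6 × 18/233 ≈ -0.464.
|E| < 1, so demand is inelastic at this price.

-0.464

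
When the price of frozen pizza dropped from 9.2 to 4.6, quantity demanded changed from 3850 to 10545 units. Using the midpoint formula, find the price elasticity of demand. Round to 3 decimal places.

%ΔQ = (10545 − 3850)/[(3850 + 10545)/2] = 6695/7197.5 ≈ 0.9302.
%Δp = (4.6 − 9.2)/[(9.2 + 4.6)/2] = -4.6/6.9 ≈ -0.6667.
Arc elasticity E = %ΔQ/%Δp ≈ 0.9302/-0.6667 ≈ -1.395.
|E| > 1: demand is elastic over this range.

-1.395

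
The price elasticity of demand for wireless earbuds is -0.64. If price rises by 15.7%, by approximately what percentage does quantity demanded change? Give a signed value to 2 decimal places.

%ΔQ ≈ E × %ΔP = (-0.64) × (15.7%) ≈ -10.05%.

-10.05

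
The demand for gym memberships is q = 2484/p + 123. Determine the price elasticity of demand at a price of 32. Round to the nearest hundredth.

-0.39

At p = 32, q = 200.625.
dq/dp = −2484/p² = −2.4258.
Point elasticity E = (dq/dp)·(p/q) = -2.4258 × 32/200.625 ≈ -0.39.
|E| < 1, so demand is inelastic at this price.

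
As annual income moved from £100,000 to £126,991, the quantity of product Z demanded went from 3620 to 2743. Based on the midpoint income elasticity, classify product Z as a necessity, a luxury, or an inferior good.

%ΔQ = (2743 − 3620)/[(3620+2743)/2] = -877/3181.5 ≈ -0.2757.
%ΔI = (126,991 − 100,000)/[(100,000+126,991)/2] = 26991/113495.5 ≈ 0.2378.
E_I = %ΔQ/%ΔI ≈ -1.159.
E_I < 0: inferior good.

inferior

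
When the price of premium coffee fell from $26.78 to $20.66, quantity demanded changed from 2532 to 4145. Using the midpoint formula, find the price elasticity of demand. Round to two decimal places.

-1.87

%ΔQ = (4145 − 2532)/[(2532 + 4145)/2] = 1613/3338.5 ≈ 0.4832.
%Δp = (20.66 − 26.78)/[(26.78 + 20.66)/2] = -6.12/23.72 ≈ -0.2580.
Arc elasticity E = %ΔQ/%Δp ≈ 0.4832/-0.2580 ≈ -1.87.
|E| > 1: demand is elastic over this range.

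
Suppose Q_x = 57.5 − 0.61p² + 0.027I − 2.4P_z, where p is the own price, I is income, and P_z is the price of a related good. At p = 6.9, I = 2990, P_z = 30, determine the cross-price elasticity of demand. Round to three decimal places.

-1.936

Substituting, Q_x = 57.5 − 0.61(6.9)² + 0.027(2990) − 2.4(30) = 57.5 − 29.0421 + 80.73 − 72 = 37.1879.
∂Q_x/∂P_z = −2.4, so E_xy = -2.4·(30/37.1879) ≈ -1.936.
E_xy < 0: the goods are complements.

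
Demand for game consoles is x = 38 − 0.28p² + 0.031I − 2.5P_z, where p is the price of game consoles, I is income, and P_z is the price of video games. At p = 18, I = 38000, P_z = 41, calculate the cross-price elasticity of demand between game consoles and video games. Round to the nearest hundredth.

-0.10

First evaluate x: 38 − 0.28(18)² + 0.031(38000) − 2.5(41) = 38 − 90.72 + 1178 − 102.5 = 1022.78.
∂x/∂P_z = −2.5, so E_xy = -2.5·(41/1022.78) ≈ -0.10.
E_xy < 0: the goods are complements.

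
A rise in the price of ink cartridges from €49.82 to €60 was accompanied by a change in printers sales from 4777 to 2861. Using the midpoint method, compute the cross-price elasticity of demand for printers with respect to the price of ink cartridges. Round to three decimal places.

%ΔQ_x = (2861 − 4777)/[(4777+2861)/2] = -1916/3819 ≈ -0.5017.
%ΔP_y = (60 − 49.82)/[(49.82+60)/2] ≈ 0.1854.
E_xy = -0.5017/0.1854 ≈ -2.706.
E_xy < 0, so printers and ink cartridges are complements.

-2.706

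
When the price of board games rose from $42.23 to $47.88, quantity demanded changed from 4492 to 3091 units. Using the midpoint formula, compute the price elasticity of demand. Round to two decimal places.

-2.95

%ΔQ = (3091 − 4492)/[(4492 + 3091)/2] = -1401/3791.5 ≈ -0.3695.
%ΔP = (47.88 − 42.23)/[(42.23 + 47.88)/2] = 5.65/45.055 ≈ 0.1254.
Arc elasticity E = %ΔQ/%ΔP ≈ -0.3695/0.1254 ≈ -2.95.
|E| > 1: demand is elastic over this range.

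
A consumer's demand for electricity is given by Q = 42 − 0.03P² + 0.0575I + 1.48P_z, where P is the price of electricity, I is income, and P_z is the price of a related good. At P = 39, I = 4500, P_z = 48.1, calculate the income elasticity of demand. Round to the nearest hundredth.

First evaluate Q: 42 − 0.03(39)² + 0.0575(4500) + 1.48(48.1) = 42 − 45.63 + 258.75 + 71.188 = 326.308.
∂Q/∂I = +0.0575, so E_I = 0.0575·(4500/326.308) ≈ 0.79.
E_I ∈ (0,1): normal good (necessity).

0.79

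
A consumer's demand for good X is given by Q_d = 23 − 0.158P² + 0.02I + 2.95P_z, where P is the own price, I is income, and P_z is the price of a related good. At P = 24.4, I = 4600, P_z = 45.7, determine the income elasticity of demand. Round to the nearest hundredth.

0.59

Substituting, Q_d = 23 − 0.158(24.4)² + 0.02(4600) + 2.95(45.7) = 23 − 94.0669 + 92 + 134.815 = 155.7481.
∂Q_d/∂I = +0.02, so E_I = 0.02·(4600/155.7481) ≈ 0.59.
E_I ∈ (0,1): normal good (necessity).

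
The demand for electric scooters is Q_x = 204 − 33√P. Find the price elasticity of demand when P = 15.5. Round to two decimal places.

At P = 15.5, Q_x = 74.0789.
dQ_x/dP = −33/(2√P) = −33/(2·3.937).
Point elasticity E = (dQ_x/dP)·(P/Q_x) = -4.191 × 15.5/74.0789 ≈ -0.88.
|E| < 1, so demand is inelastic at this price.

-0.88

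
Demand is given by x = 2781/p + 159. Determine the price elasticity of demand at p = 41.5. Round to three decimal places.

At p = 41.5, x = 226.012.
dx/dp = −2781/p² = −1.6147.
Point elasticity E = (dx/dp)·(p/x) = -1.6147 × 41.5/226.012 ≈ -0.296.
|E| < 1, so demand is inelastic at this price.

-0.296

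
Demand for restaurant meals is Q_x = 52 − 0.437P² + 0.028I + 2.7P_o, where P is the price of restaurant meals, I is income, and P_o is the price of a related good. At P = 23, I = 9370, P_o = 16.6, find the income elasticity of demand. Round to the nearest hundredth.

2.05

Q_x = 52 − 0.437(23)² + 0.028(9370) + 2.7(16.6) = 52 − 231.173 + 262.36 + 44.82 = 128.007.
∂Q_x/∂I = +0.028, so E_I = 0.028·(9370/128.007) ≈ 2.05.
E_I > 1: normal good (luxury).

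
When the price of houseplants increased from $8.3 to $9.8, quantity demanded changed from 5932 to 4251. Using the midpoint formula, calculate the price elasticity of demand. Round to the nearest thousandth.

-1.992

%Δq = (4251 − 5932)/[(5932 + 4251)/2] = -1681/5091.5 ≈ -0.3302.
%Δp = (9.8 − 8.3)/[(8.3 + 9.8)/2] = 1.5/9.05 ≈ 0.1657.
Arc elasticity E = %Δq/%Δp ≈ -0.3302/0.1657 ≈ -1.992.
|E| > 1: demand is elastic over this range.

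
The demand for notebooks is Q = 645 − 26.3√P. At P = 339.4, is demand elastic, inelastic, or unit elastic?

elastic

At P = 339.4, Q = 160.48.
dQ/dP = −26.3/(2√P) = −26.3/(2·18.4228).
Point elasticity E = (dQ/dP)·(P/Q) = -0.7138 × 339.4/160.48 ≈ -1.510.
|E| ≈ 1.510 > 1, so demand is elastic.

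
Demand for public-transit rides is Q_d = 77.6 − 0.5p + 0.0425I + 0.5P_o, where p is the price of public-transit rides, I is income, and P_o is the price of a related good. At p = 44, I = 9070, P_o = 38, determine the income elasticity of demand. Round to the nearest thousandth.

At the given point, Q_d = 77.6 − 0.5(44) + 0.0425(9070) + 0.5(38) = 77.6 − 22 + 385.475 + 19 = 460.075.
∂Q_d/∂I = +0.0425, so E_I = 0.0425·(9070/460.075) ≈ 0.838.
E_I ∈ (0,1): normal good (necessity).

0.838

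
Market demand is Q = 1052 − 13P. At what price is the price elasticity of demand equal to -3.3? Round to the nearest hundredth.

Set −bP/(a − bP) = −3.3 ⇒ bP = 3.3(a − bP) ⇒ bP(1+3.3) = 3.3·a.
P = 3.3·1052/(13·4.3) ≈ 62.10.

62.10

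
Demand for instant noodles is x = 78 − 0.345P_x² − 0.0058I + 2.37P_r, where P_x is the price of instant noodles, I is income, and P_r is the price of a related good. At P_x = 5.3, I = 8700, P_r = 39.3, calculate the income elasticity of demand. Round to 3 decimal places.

x = 78 − 0.345(5.3)² − 0.0058(8700) + 2.37(39.3) = 78 − 9.6911 − 50.46 + 93.141 = 110.99.
∂x/∂I = −0.0058, so E_I = -0.0058·(8700/110.99) ≈ -0.455.
E_I < 0: inferior good.

-0.455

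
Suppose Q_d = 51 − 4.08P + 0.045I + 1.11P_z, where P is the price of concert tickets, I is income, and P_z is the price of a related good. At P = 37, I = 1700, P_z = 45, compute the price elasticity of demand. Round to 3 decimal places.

Substituting, Q_d = 51 − 4.08(37) + 0.045(1700) + 1.11(45) = 51 − 150.96 + 76.5 + 49.95 = 26.49.
∂Q_d/∂P = −4.08, so E_p = (−4.08)·(37/26.49) ≈ -5.699.
|E_p| > 1: demand is elastic.

-5.699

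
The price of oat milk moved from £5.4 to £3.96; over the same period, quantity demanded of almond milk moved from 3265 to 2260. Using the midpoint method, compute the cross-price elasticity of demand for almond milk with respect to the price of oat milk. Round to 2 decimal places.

1.18

%ΔQ_x = (2260 − 3265)/[(3265+2260)/2] = -1005/2762.5 ≈ -0.3638.
%ΔP_y = (3.96 − 5.4)/[(5.4+3.96)/2] ≈ -0.3077.
E_xy = -0.3638/-0.3077 ≈ 1.18.
E_xy > 0, so almond milk and oat milk are substitutes.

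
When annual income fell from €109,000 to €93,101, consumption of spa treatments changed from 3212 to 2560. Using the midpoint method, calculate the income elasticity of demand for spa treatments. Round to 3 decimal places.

%ΔQ = (2560 − 3212)/[(3212+2560)/2] = -652/2886 ≈ -0.2259.
%ΔM = (93,101 − 109,000)/[(109,000+93,101)/2] = -15899/101050.5 ≈ -0.1573.
E_I = %ΔQ/%ΔM ≈ 1.436.
E_I > 1: normal good (luxury).

1.436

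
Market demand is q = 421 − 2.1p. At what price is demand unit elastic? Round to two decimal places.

100.24

For linear demand q = a − bp, E = −bp/(a − bp). |E| = 1 ⇒ bp = a − bp ⇒ p = a/(2b).
p = 421/(2·2.1) ≈ 100.24.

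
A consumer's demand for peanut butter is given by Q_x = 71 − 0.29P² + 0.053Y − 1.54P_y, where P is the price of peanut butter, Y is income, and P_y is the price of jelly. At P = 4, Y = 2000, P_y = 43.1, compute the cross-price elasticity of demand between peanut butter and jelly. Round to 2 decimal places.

-0.63

At the given point, Q_x = 71 − 0.29(4)² + 0.053(2000) − 1.54(43.1) = 71 − 4.64 + 106 − 66.374 = 105.986.
∂Q_x/∂P_y = −1.54, so E_xy = -1.54·(43.1/105.986) ≈ -0.63.
E_xy < 0: the goods are complements.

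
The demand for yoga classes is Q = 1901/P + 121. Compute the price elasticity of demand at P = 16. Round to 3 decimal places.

-0.495

At P = 16, Q = 239.8125.
dQ/dP = −1901/P² = −7.4258.
Point elasticity E = (dQ/dP)·(P/Q) = -7.4258 × 16/239.8125 ≈ -0.495.
|E| < 1, so demand is inelastic at this price.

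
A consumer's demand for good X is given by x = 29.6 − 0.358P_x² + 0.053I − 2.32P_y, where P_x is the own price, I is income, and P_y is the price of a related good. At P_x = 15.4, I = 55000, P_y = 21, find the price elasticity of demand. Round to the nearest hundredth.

x = 29.6 − 0.358(15.4)² + 0.053(55000) − 2.32(21) = 29.6 − 84.9033 + 2915 − 48.72 = 2810.9767.
∂x/∂P_x = −2·0.358·P_x = -11.0264, so E_p = -11.0264·(15.4/2810.9767) ≈ -0.06.
|E_p| < 1: demand is inelastic.

-0.06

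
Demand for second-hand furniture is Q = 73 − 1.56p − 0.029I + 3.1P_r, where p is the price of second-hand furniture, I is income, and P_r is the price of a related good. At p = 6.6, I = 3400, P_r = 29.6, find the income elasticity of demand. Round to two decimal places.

-1.77

Substituting, Q = 73 − 1.56(6.6) − 0.029(3400) + 3.1(29.6) = 73 − 10.296 − 98.6 + 91.76 = 55.864.
∂Q/∂I = −0.029, so E_I = -0.029·(3400/55.864) ≈ -1.77.
E_I < 0: inferior good.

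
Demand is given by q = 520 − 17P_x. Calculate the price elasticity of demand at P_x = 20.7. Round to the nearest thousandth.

-2.093

At P_x = 20.7, q = 168.1.
dq/dP_x = −17.
Point elasticity E = (dq/dP_x)·(P_x/q) = -17 × 20.7/168.1 ≈ -2.093.
|E| > 1, so demand is elastic at this price.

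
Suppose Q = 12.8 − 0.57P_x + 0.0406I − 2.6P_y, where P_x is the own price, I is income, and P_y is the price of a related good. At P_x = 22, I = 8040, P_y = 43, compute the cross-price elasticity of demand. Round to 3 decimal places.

-0.520

Q = 12.8 − 0.57(22) + 0.0406(8040) − 2.6(43) = 12.8 − 12.54 + 326.424 − 111.8 = 214.884.
∂Q/∂P_y = −2.6, so E_xy = -2.6·(43/214.884) ≈ -0.520.
E_xy < 0: the goods are complements.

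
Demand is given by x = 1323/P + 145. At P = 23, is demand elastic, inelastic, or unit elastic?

At P = 23, x = 202.5217.
dx/dP = −1323/P² = −2.5009.
Point elasticity E = (dx/dP)·(P/x) = -2.5009 × 23/202.5217 ≈ -0.284.
|E| ≈ 0.284 < 1, so demand is inelastic.

inelastic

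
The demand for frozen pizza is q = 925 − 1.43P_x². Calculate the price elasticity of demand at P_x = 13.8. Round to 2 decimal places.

-0.83

At P_x = 13.8, q = 652.6708.
dq/dP_x = −2·1.43·P_x = −39.468.
Point elasticity E = (dq/dP_x)·(P_x/q) = -39.468 × 13.8/652.6708 ≈ -0.83.
|E| < 1, so demand is inelastic at this price.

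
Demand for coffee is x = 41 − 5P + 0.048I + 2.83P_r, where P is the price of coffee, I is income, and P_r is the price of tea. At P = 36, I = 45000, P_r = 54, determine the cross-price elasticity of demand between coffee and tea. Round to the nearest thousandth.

0.070

First evaluate x: 41 − 5(36) + 0.048(45000) + 2.83(54) = 41 − 180 + 2160 + 152.82 = 2173.82.
∂x/∂P_r = +2.83, so E_xy = 2.83·(54/2173.82) ≈ 0.070.
E_xy > 0: the goods are substitutes.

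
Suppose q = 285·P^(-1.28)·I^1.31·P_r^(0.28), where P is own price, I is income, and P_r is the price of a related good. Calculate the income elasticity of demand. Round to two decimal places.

1.31

For a Cobb–Douglas (constant-elasticity) form q = A·I^α·…, the elasticity with respect to I equals the exponent α at every point.
Here the exponent on I is 1.31, so the income elasticity of demand is 1.31.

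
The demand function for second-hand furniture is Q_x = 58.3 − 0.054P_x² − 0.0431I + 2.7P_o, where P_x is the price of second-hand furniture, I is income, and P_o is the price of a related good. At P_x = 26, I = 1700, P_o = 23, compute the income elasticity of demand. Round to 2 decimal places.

Substituting, Q_x = 58.3 − 0.054(26)² − 0.0431(1700) + 2.7(23) = 58.3 − 36.504 − 73.27 + 62.1 = 10.626.
∂Q_x/∂I = −0.0431, so E_I = -0.0431·(1700/10.626) ≈ -6.90.
E_I < 0: inferior good.

-6.90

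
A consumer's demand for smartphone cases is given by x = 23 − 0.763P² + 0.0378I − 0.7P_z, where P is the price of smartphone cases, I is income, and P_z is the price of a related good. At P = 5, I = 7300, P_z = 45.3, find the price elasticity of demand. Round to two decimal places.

Evaluating quantity at (P, I, P_z) gives x = 23 − 0.763(5)² + 0.0378(7300) − 0.7(45.3) = 23 − 19.075 + 275.94 − 31.71 = 248.155.
∂x/∂P = −2·0.763·P = -7.63, so E_p = -7.63·(5/248.155) ≈ -0.15.
|E_p| < 1: demand is inelastic.

-0.15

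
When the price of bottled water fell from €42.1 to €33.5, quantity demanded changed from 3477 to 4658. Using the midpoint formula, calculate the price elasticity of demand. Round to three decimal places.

%Δq = (4658 − 3477)/[(3477 + 4658)/2] = 1181/4067.5 ≈ 0.2904.
%Δp = (33.5 − 42.1)/[(42.1 + 33.5)/2] = -8.6/37.8 ≈ -0.2275.
Arc elasticity E = %Δq/%Δp ≈ 0.2904/-0.2275 ≈ -1.276.
|E| > 1: demand is elastic over this range.

-1.276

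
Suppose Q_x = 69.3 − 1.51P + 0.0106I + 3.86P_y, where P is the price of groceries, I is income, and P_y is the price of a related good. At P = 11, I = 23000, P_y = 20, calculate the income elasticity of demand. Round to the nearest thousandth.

0.652

Q_x = 69.3 − 1.51(11) + 0.0106(23000) + 3.86(20) = 69.3 − 16.61 + 243.8 + 77.2 = 373.69.
∂Q_x/∂I = +0.0106, so E_I = 0.0106·(23000/373.69) ≈ 0.652.
E_I ∈ (0,1): normal good (necessity).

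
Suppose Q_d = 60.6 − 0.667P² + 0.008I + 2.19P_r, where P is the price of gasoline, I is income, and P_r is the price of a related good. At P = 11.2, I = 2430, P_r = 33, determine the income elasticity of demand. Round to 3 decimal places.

0.283

First evaluate Q_d: 60.6 − 0.667(11.2)² + 0.008(2430) + 2.19(33) = 60.6 − 83.6685 + 19.44 + 72.27 = 68.6415.
∂Q_d/∂I = +0.008, so E_I = 0.008·(2430/68.6415) ≈ 0.283.
E_I ∈ (0,1): normal good (necessity).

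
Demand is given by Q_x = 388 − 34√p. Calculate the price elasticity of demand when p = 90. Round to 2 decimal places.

At p = 90, Q_x = 65.4477.
dQ_x/dp = −34/(2√p) = −34/(2·9.4868).
Point elasticity E = (dQ_x/dp)·(p/Q_x) = -1.792 × 90/65.4477 ≈ -2.46.
|E| > 1, so demand is elastic at this price.

-2.46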